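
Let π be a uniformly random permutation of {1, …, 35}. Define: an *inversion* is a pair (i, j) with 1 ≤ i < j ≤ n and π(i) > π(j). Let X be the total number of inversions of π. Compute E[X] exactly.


Write X = Σ X_I over the C(35, 2) = 595 pairs i < j, with X_I the indicator of one inversion.
There are 595 indicators.
For each fixed pair i < j, the values π(i) and π(j) are two distinct elements of {1, …, 35} in uniformly random order; by symmetry P[π(i) > π(j)] = 1/2.
By linearity: E[X] = 595 · (1/2) = C(35, 2) · (1/2) = 595/2 = 595/2 ≈ 297.500.

E[X] = 595/2 = 297.500.


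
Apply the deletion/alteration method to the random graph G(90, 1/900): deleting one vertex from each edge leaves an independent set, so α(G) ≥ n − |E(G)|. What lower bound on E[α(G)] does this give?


E[|E(G)|] = C(90, 2)·p = 4005 · (1/900) = 89/20.
E[α(G)] ≥ n − E[|E(G)|] = 90 − 89/20 = 1711/20.
Numerically: ≈ 85.55000.
(This is only a lower bound; the true E[α(G)] may be larger.)

E[α(G)] ≥ 1711/20 ≈ 85.55000.


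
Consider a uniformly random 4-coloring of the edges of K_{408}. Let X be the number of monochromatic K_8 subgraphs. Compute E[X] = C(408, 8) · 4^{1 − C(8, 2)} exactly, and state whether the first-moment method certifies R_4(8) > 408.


E[X] = C(408, 8) · 4^{1 − 28} = 17773458424095231 · 4^{−27} = 17773458424095231/18014398509481984.
As a reduced fraction: E[X] = 17773458424095231/18014398509481984 ≈ 0.986625.
Is E[X] < 1? YES.
Since E[X] < 1, there exists a 4-coloring of K_{408} with no monochromatic K_8; hence R_4(8) > 408.

E[X] = 17773458424095231/18014398509481984 ≈ 0.986625; E[X] < 1, so R_4(8) > 408.


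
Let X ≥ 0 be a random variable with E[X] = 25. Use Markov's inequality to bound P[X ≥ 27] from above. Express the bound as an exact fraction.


μ = E[X] = 25, a = 27.
Markov: P[X ≥ 27] ≤ μ/a = (25)/27 = 25/27.
Numerically: ≈ 0.926.
(Since a = 27 > μ = 25.000, the bound 25/27 is < 1 and informative.)

P[X ≥ 27] ≤ 25/27 ≈ 0.926.


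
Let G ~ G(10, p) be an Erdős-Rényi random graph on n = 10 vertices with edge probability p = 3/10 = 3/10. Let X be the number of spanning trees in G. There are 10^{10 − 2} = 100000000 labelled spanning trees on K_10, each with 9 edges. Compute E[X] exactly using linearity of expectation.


K_10 has 10^{10 − 2} = 100000000 labelled spanning trees.
For each such spanning tree H, let X_H = 1 if all 9 edges of H are present in G. Then P[X_H = 1] = p^{9} = (3/10)^{9} = 19683/1000000000.
Summing the indicators: E[X] = Σ_H E[X_H] = 100000000 · p^{9} = 100000000 · 19683/1000000000 = 19683/10.
Numerically: E[X] ≈ 1968.3.

E[X] = 100000000 · (3/10)^{9} = 19683/10 ≈ 1968.3.


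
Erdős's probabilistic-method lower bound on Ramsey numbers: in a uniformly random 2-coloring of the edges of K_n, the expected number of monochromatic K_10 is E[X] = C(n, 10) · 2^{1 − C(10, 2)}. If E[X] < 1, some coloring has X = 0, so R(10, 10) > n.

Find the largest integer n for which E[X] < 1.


We need C(n, 10) · 2^{1 − 45} < 1, i.e. C(n, 10) < 2^{45 − 1} = 17592186044416.
Check values of n near the boundary:
  n = 98: C(98, 10) = 14005614014756; 14005614014756 < 17592186044416? YES
  n = 99: C(99, 10) = 15579278510796; 15579278510796 < 17592186044416? YES
  n = 100: C(100, 10) = 17310309456440; 17310309456440 < 17592186044416? YES
  n = 101: C(101, 10) = 19212541264840; 19212541264840 < 17592186044416? NO
  n = 102: C(102, 10) = 21300860967540; 21300860967540 < 17592186044416? NO
  n = 103: C(103, 10) = 23591276125340; 23591276125340 < 17592186044416? NO
The largest n with C(n, 10) < 17592186044416 is n = 100 (where E[X] = 2163788682055/2199023255552 ≈ 0.9839772). Hence R(10, 10) > 100, i.e. R(10, 10) ≥ 101.

Largest n = 100; hence R(10, 10) > 100.


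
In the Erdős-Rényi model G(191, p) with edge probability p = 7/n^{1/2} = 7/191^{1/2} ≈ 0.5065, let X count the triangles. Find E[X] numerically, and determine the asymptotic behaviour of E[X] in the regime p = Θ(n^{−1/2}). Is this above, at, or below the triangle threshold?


Number of potential triangles: C(191, 3) = 1143135.
Each occurs with probability p³ ≈ (0.5065)³ ≈ 1.2994036e-01.
By linearity: E[X] = C(191, 3)·p³ ≈ 1143135 · 1.2994036e-01 ≈ 148539.37463.
Since α = 1/2 < 1, p = c/n^{1/2} ≫ 1/n is above the triangle threshold p ~ 1/n. Asymptotically E[X] ~ (c³/6)·n^{3(1−α)} = (7³/6)·n^{1.5} → ∞; triangles are abundant w.h.p.

E[X] ≈ 148539.37463; in regime p = Θ(1/n^{1/2}) E[X] diverges (above the triangle threshold p ~ 1/n).


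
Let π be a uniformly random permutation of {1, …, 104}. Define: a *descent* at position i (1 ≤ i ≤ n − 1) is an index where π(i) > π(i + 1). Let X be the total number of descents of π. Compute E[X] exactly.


Write X = Σ X_I over i = 1, …, 103, with X_I the indicator of one descent.
There are 103 indicators.
For each fixed i, the pair (π(i), π(i+1)) is a uniformly random ordered pair of distinct values from {1, …, 104}; by symmetry P[π(i) > π(i+1)] = 1/2.
By linearity: E[X] = 103 · (1/2) = (104 − 1) · (1/2) = 103/2 ≈ 51.500.

E[X] = 103/2 = 51.500.


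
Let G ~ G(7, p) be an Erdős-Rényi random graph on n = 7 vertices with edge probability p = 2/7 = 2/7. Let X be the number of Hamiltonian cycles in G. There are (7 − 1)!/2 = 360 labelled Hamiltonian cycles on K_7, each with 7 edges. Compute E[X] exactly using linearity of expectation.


K_7 has (7 − 1)!/2 = 360 labelled Hamiltonian cycles.
For each such Hamiltonian cycle H, let X_H = 1 if all 7 edges of H are present in G. Then P[X_H = 1] = p^{7} = (2/7)^{7} = 128/823543.
By linearity of expectation: E[X] = Σ_H E[X_H] = 360 · p^{7} = 360 · 128/823543 = 46080/823543.
Numerically: E[X] ≈ 0.0559534.

E[X] = 360 · (2/7)^{7} = 46080/823543 ≈ 0.0559534.


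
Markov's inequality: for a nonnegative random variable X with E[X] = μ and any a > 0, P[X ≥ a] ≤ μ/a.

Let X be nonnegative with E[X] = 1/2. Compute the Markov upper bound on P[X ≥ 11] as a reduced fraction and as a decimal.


μ = E[X] = 1/2, a = 11.
Markov: P[X ≥ 11] ≤ μ/a = (1/2)/11 = 1/22.
Numerically: ≈ 0.04545.
(Since a = 11 > μ = 0.50000, the bound 1/22 is < 1 and informative.)

P[X ≥ 11] ≤ 1/22 ≈ 0.04545.


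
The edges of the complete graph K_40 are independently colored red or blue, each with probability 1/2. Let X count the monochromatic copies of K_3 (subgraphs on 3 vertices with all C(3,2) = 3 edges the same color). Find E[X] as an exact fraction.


Let X = Σ_S X_S over the C(40, 3) = 9880 subsets S of size 3, where X_S = 1 if the K_3 on S is monochromatic.
For a fixed S, the K_3 on S has C(3, 2) = 3 edges. P[all 3 edges red] = (1/2)^3, and likewise for blue, so P[monochromatic] = 2·(1/2)^3 = 2^{1 − 3} = 1/4.
Summing: E[X] = C(40, 3) · 2^{1 − 3} = 9880 · 1/4 = 2470.
Numerically: E[X] ≈ 2470.0000.

E[X] = C(40,3)·2^(1−C(3,2)) = 2470 ≈ 2470.0000.


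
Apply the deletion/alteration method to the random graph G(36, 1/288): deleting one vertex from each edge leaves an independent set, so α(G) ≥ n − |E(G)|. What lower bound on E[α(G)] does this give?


E[|E(G)|] = C(36, 2)·p = 630 · (1/288) = 35/16.
E[α(G)] ≥ n − E[|E(G)|] = 36 − 35/16 = 541/16.
Numerically: ≈ 33.812500.
(This is only a lower bound; the true E[α(G)] may be larger.)

E[α(G)] ≥ 541/16 ≈ 33.812500.


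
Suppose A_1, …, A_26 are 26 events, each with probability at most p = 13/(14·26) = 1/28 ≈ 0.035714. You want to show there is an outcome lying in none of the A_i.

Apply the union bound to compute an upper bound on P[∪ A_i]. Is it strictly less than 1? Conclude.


Union bound: P[∪_{i=1}^{26} A_i] ≤ Σ_i P[A_i] ≤ 26·p = 26·(1/28) = 13/14.
Numerically: 13/14 ≈ 0.928571.
Is 13/14 < 1? YES.
Since P[∪ A_i] ≤ 13/14 < 1, the complement has P[∩ A_i^c] ≥ 1 − 13/14 = 1/14 > 0, so some outcome avoids every A_i.

26·p = 13/14 ≈ 0.928571; existence CERTIFIED by the union bound.


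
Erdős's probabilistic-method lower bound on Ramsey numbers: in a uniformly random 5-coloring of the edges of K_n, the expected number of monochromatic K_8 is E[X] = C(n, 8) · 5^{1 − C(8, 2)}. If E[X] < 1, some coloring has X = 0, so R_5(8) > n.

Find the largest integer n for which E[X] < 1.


We need C(n, 8) · 5^{1 − 28} < 1, i.e. C(n, 8) < 5^{28 − 1} = 7450580596923828125.
Check values of n near the boundary:
  n = 861: C(861, 8) = 7250034996615275865; 7250034996615275865 < 7450580596923828125? YES
  n = 862: C(862, 8) = 7317951015318931845; 7317951015318931845 < 7450580596923828125? YES
  n = 863: C(863, 8) = 7386423071602617757; 7386423071602617757 < 7450580596923828125? YES
  n = 864: C(864, 8) = 7455455062926006708; 7455455062926006708 < 7450580596923828125? NO
The largest n with C(n, 8) < 7450580596923828125 is n = 863 (where E[X] = 7386423071602617757/7450580596923828125 ≈ 0.991389). Hence R_5(8) > 863, i.e. R_5(8) ≥ 864.

Largest n = 863; hence R_5(8) > 863.


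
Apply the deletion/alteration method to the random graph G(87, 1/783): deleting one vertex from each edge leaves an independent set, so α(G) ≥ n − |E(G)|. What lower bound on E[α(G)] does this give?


E[|E(G)|] = C(87, 2)·p = 3741 · (1/783) = 43/9.
E[α(G)] ≥ n − E[|E(G)|] = 87 − 43/9 = 740/9.
Numerically: ≈ 82.222.
(This is only a lower bound; the true E[α(G)] may be larger.)

E[α(G)] ≥ 740/9 ≈ 82.222.


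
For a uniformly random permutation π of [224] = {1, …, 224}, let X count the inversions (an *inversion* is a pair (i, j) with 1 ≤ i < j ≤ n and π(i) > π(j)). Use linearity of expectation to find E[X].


Write X = Σ X_I over the C(224, 2) = 24976 pairs i < j, with X_I the indicator of one inversion.
There are 24976 indicators.
For each fixed pair i < j, the values π(i) and π(j) are two distinct elements of {1, …, 224} in uniformly random order; by symmetry P[π(i) > π(j)] = 1/2.
By linearity: E[X] = 24976 · (1/2) = C(224, 2) · (1/2) = 24976/2 = 12488 ≈ 12488.000000.

E[X] = 12488 = 12488.000000.


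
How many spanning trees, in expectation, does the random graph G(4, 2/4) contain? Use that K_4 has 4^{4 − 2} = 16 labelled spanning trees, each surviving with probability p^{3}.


K_4 has 4^{4 − 2} = 16 labelled spanning trees.
For each such spanning tree H, let X_H = 1 if all 3 edges of H are present in G. Then P[X_H = 1] = p^{3} = (1/2)^{3} = 1/8.
By linearity: E[X] = Σ_H E[X_H] = 16 · p^{3} = 16 · 1/8 = 2.
Numerically: E[X] ≈ 2.

E[X] = 16 · (1/2)^{3} = 2 ≈ 2.


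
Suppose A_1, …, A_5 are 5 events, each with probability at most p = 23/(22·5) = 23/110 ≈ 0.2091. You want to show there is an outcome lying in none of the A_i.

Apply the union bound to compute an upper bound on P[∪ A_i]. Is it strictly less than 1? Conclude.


Union bound: P[∪_{i=1}^{5} A_i] ≤ Σ_i P[A_i] ≤ 5·p = 5·(23/110) = 23/22.
Numerically: 23/22 ≈ 1.0455.
Is 23/22 < 1? NO.
Since the bound 23/22 is ≥ 1, the union bound is uninformative here; it does NOT by itself certify existence.

5·p = 23/22 ≈ 1.0455; existence NOT certified by the union bound.


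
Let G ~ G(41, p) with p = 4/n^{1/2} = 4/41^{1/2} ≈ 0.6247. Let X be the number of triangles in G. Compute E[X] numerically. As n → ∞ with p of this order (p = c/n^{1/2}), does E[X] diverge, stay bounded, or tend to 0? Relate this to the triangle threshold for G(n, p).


Number of potential triangles: C(41, 3) = 10660.
Each occurs with probability p³ ≈ (0.6247)³ ≈ 2.437834e-01.
By linearity: E[X] = C(41, 3)·p³ ≈ 10660 · 2.437834e-01 ≈ 2598.7314.
Since α = 1/2 < 1, p = c/n^{1/2} ≫ 1/n is above the triangle threshold p ~ 1/n. Asymptotically E[X] ~ (c³/6)·n^{3(1−α)} = (4³/6)·n^{1.5} → ∞; triangles are abundant w.h.p.

E[X] ≈ 2598.7314; in regime p = Θ(1/n^{1/2}) E[X] diverges (above the triangle threshold p ~ 1/n).


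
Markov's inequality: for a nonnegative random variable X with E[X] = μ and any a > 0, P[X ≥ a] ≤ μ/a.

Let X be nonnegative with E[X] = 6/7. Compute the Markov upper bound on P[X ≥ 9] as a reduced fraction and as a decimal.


μ = E[X] = 6/7, a = 9.
Markov: P[X ≥ 9] ≤ μ/a = (6/7)/9 = 2/21.
Numerically: ≈ 0.09524.
(Since a = 9 > μ = 0.85714, the bound 2/21 is < 1 and informative.)

P[X ≥ 9] ≤ 2/21 ≈ 0.09524.


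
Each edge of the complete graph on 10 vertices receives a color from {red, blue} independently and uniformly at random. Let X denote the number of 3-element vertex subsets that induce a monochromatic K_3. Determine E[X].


Let X = Σ_S X_S over the C(10, 3) = 120 subsets S of size 3, where X_S = 1 if the K_3 on S is monochromatic.
For a fixed S, the K_3 on S has C(3, 2) = 3 edges. P[all 3 edges red] = (1/2)^3, and likewise for blue, so P[monochromatic] = 2·(1/2)^3 = 2^{1 − 3} = 1/4.
By linearity of expectation: E[X] = C(10, 3) · 2^{1 − 3} = 120 · 1/4 = 30.
Numerically: E[X] ≈ 30.000000.

E[X] = C(10,3)·2^(1−C(3,2)) = 30 ≈ 30.000000.


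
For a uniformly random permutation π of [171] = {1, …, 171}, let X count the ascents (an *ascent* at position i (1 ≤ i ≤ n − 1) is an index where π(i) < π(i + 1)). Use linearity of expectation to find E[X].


Write X = Σ X_I over i = 1, …, 170, with X_I the indicator of one ascent.
There are 170 indicators.
For each fixed i, the pair (π(i), π(i+1)) is a uniformly random ordered pair of distinct values from {1, …, 171}; by symmetry P[π(i) < π(i+1)] = 1/2.
By linearity: E[X] = 170 · (1/2) = (171 − 1) · (1/2) = 85 ≈ 85.00000.

E[X] = 85 = 85.00000.


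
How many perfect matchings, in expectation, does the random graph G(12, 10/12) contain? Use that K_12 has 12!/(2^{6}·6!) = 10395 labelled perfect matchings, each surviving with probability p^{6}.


K_12 has 12!/(2^{6}·6!) = 10395 labelled perfect matchings.
For each such perfect matching H, let X_H = 1 if all 6 edges of H are present in G. Then P[X_H = 1] = p^{6} = (5/6)^{6} = 15625/46656.
By linearity of expectation: E[X] = Σ_H E[X_H] = 10395 · p^{6} = 10395 · 15625/46656 = 6015625/1728.
Numerically: E[X] ≈ 3481.3.

E[X] = 10395 · (5/6)^{6} = 6015625/1728 ≈ 3481.3.


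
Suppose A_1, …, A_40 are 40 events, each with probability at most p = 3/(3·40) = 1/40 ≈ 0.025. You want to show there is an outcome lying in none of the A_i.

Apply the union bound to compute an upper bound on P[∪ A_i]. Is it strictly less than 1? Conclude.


Union bound: P[∪_{i=1}^{40} A_i] ≤ Σ_i P[A_i] ≤ 40·p = 40·(1/40) = 1.
Numerically: 1 ≈ 1.000.
Is 1 < 1? NO.
Since the bound 1 is ≥ 1, the union bound is uninformative here; it does NOT by itself certify existence.

40·p = 1 ≈ 1.000; existence NOT certified by the union bound.


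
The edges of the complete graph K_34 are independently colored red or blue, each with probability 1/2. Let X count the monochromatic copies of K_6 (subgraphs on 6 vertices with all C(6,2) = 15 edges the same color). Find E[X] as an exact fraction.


Let X = Σ_S X_S over the C(34, 6) = 1344904 subsets S of size 6, where X_S = 1 if the K_6 on S is monochromatic.
For a fixed S, the K_6 on S has C(6, 2) = 15 edges. P[all 15 edges red] = (1/2)^15, and likewise for blue, so P[monochromatic] = 2·(1/2)^15 = 2^{1 − 15} = 1/16384.
Summing: E[X] = C(34, 6) · 2^{1 − 15} = 1344904 · 1/16384 = 168113/2048.
Numerically: E[X] ≈ 82.08643.

E[X] = C(34,6)·2^(1−C(6,2)) = 168113/2048 ≈ 82.08643.


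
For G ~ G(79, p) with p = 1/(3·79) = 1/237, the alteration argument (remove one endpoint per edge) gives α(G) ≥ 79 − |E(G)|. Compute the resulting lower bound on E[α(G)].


E[|E(G)|] = C(79, 2)·p = 3081 · (1/237) = 13.
E[α(G)] ≥ n − E[|E(G)|] = 79 − 13 = 66.
Numerically: ≈ 66.000.
(This is only a lower bound; the true E[α(G)] may be larger.)

E[α(G)] ≥ 66 ≈ 66.000.


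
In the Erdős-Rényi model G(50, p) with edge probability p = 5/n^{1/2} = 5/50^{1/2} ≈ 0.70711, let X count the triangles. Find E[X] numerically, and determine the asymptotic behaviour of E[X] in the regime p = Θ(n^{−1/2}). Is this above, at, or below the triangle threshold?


Number of potential triangles: C(50, 3) = 19600.
Each occurs with probability p³ ≈ (0.70711)³ ≈ 3.5355339e-01.
By linearity: E[X] = C(50, 3)·p³ ≈ 19600 · 3.5355339e-01 ≈ 6929.64646.
Since α = 1/2 < 1, p = c/n^{1/2} ≫ 1/n is above the triangle threshold p ~ 1/n. Asymptotically E[X] ~ (c³/6)·n^{3(1−α)} = (5³/6)·n^{1.5} → ∞; triangles are abundant w.h.p.

E[X] ≈ 6929.64646; in regime p = Θ(1/n^{1/2}) E[X] diverges (above the triangle threshold p ~ 1/n).


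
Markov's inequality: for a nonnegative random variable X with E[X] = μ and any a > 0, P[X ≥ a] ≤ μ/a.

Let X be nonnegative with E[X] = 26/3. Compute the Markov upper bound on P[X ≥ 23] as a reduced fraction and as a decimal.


μ = E[X] = 26/3, a = 23.
Markov: P[X ≥ 23] ≤ μ/a = (26/3)/23 = 26/69.
Numerically: ≈ 0.37681.
(Since a = 23 > μ = 8.66667, the bound 26/69 is < 1 and informative.)

P[X ≥ 23] ≤ 26/69 ≈ 0.37681.


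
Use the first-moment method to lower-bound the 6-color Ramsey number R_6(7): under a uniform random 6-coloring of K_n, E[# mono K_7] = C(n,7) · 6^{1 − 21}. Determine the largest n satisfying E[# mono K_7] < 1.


We need C(n, 7) · 6^{1 − 21} < 1, i.e. C(n, 7) < 6^{21 − 1} = 3656158440062976.
Check values of n near the boundary:
  n = 564: C(564, 7) = 3469685994423792; 3469685994423792 < 3656158440062976? YES
  n = 565: C(565, 7) = 3513212521235560; 3513212521235560 < 3656158440062976? YES
  n = 566: C(566, 7) = 3557206237959440; 3557206237959440 < 3656158440062976? YES
  n = 567: C(567, 7) = 3601671315933933; 3601671315933933 < 3656158440062976? YES
  n = 568: C(568, 7) = 3646611956239704; 3646611956239704 < 3656158440062976? YES
  n = 569: C(569, 7) = 3692032389858348; 3692032389858348 < 3656158440062976? NO
The largest n with C(n, 7) < 3656158440062976 is n = 568 (where E[X] = 16882462760369/16926659444736 ≈ 0.997389). Hence R_6(7) > 568, i.e. R_6(7) ≥ 569.

Largest n = 568; hence R_6(7) > 568.


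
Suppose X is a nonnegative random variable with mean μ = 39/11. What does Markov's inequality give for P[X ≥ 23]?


μ = E[X] = 39/11, a = 23.
Markov: P[X ≥ 23] ≤ μ/a = (39/11)/23 = 39/253.
Numerically: ≈ 0.15415.
(Since a = 23 > μ = 3.54545, the bound 39/253 is < 1 and informative.)

P[X ≥ 23] ≤ 39/253 ≈ 0.15415.


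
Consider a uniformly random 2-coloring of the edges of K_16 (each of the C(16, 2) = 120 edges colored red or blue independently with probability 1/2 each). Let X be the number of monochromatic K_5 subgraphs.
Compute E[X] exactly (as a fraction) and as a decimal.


Let X = Σ_S X_S over the C(16, 5) = 4368 subsets S of size 5, where X_S = 1 if the K_5 on S is monochromatic.
For a fixed S, the K_5 on S has C(5, 2) = 10 edges. P[all 10 edges red] = (1/2)^10, and likewise for blue, so P[monochromatic] = 2·(1/2)^10 = 2^{1 − 10} = 1/512.
Summing: E[X] = C(16, 5) · 2^{1 − 10} = 4368 · 1/512 = 273/32.
Numerically: E[X] ≈ 8.531.

E[X] = C(16,5)·2^(1−C(5,2)) = 273/32 ≈ 8.531.


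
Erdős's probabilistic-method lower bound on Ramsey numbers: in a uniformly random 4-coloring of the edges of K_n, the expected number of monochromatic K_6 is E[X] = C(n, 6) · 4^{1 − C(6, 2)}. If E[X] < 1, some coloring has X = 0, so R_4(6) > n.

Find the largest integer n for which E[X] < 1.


We need C(n, 6) · 4^{1 − 15} < 1, i.e. C(n, 6) < 4^{15 − 1} = 268435456.
Check values of n near the boundary:
  n = 76: C(76, 6) = 218618940; 218618940 < 268435456? YES
  n = 77: C(77, 6) = 237093780; 237093780 < 268435456? YES
  n = 78: C(78, 6) = 256851595; 256851595 < 268435456? YES
  n = 79: C(79, 6) = 277962685; 277962685 < 268435456? NO
  n = 80: C(80, 6) = 300500200; 300500200 < 268435456? NO
  n = 81: C(81, 6) = 324540216; 324540216 < 268435456? NO
The largest n with C(n, 6) < 268435456 is n = 78 (where E[X] = 256851595/268435456 ≈ 0.9568). Hence R_4(6) > 78, i.e. R_4(6) ≥ 79.

Largest n = 78; hence R_4(6) > 78.


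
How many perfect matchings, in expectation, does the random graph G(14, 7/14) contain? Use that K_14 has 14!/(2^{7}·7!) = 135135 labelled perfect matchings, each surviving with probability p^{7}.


K_14 has 14!/(2^{7}·7!) = 135135 labelled perfect matchings.
For each such perfect matching H, let X_H = 1 if all 7 edges of H are present in G. Then P[X_H = 1] = p^{7} = (1/2)^{7} = 1/128.
By linearity: E[X] = Σ_H E[X_H] = 135135 · p^{7} = 135135 · 1/128 = 135135/128.
Numerically: E[X] ≈ 1.06e+03.

E[X] = 135135 · (1/2)^{7} = 135135/128 ≈ 1.06e+03.


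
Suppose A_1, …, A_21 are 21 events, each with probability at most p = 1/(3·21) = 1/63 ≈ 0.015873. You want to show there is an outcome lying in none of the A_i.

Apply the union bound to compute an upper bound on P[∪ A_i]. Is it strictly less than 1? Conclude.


Union bound: P[∪_{i=1}^{21} A_i] ≤ Σ_i P[A_i] ≤ 21·p = 21·(1/63) = 1/3.
Numerically: 1/3 ≈ 0.333333.
Is 1/3 < 1? YES.
Since P[∪ A_i] ≤ 1/3 < 1, the complement has P[∩ A_i^c] ≥ 1 − 1/3 = 2/3 > 0, so some outcome avoids every A_i.

21·p = 1/3 ≈ 0.333333; existence CERTIFIED by the union bound.


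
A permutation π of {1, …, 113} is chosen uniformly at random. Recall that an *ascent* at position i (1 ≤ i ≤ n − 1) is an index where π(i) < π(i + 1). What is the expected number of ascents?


Write X = Σ X_I over i = 1, …, 112, with X_I the indicator of one ascent.
There are 112 indicators.
For each fixed i, the pair (π(i), π(i+1)) is a uniformly random ordered pair of distinct values from {1, …, 113}; by symmetry P[π(i) < π(i+1)] = 1/2.
By linearity: E[X] = 112 · (1/2) = (113 − 1) · (1/2) = 56 ≈ 56.000000.

E[X] = 56 = 56.000000.


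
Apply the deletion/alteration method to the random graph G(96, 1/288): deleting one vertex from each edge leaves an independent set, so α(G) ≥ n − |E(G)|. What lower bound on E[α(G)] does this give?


E[|E(G)|] = C(96, 2)·p = 4560 · (1/288) = 95/6.
E[α(G)] ≥ n − E[|E(G)|] = 96 − 95/6 = 481/6.
Numerically: ≈ 80.167.
(This is only a lower bound; the true E[α(G)] may be larger.)

E[α(G)] ≥ 481/6 ≈ 80.167.


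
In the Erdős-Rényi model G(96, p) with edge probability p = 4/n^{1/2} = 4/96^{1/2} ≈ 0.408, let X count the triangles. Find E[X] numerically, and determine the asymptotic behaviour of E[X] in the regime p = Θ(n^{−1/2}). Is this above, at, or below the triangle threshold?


Number of potential triangles: C(96, 3) = 142880.
Each occurs with probability p³ ≈ (0.408)³ ≈ 6.80414e-02.
By linearity: E[X] = C(96, 3)·p³ ≈ 142880 · 6.80414e-02 ≈ 9721.753.
Since α = 1/2 < 1, p = c/n^{1/2} ≫ 1/n is above the triangle threshold p ~ 1/n. Asymptotically E[X] ~ (c³/6)·n^{3(1−α)} = (4³/6)·n^{1.5} → ∞; triangles are abundant w.h.p.

E[X] ≈ 9721.753; in regime p = Θ(1/n^{1/2}) E[X] diverges (above the triangle threshold p ~ 1/n).


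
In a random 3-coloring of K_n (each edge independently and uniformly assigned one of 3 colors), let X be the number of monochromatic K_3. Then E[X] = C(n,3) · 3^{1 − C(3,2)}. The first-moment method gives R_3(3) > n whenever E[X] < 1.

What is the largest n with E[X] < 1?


We need C(n, 3) · 3^{1 − 3} < 1, i.e. C(n, 3) < 3^{3 − 1} = 9.
Check values of n near the boundary:
  n = 3: C(3, 3) = 1; 1 < 9? YES
  n = 4: C(4, 3) = 4; 4 < 9? YES
  n = 5: C(5, 3) = 10; 10 < 9? NO
The largest n with C(n, 3) < 9 is n = 4 (where E[X] = 4/9 ≈ 0.44444). Hence R_3(3) > 4, i.e. R_3(3) ≥ 5.

Largest n = 4; hence R_3(3) > 4.


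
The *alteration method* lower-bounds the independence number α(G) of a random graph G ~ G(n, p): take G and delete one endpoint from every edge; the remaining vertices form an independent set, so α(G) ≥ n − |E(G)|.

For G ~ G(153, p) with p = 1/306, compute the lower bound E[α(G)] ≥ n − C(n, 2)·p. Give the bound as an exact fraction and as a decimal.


E[|E(G)|] = C(153, 2)·p = 11628 · (1/306) = 38.
E[α(G)] ≥ n − E[|E(G)|] = 153 − 38 = 115.
Numerically: ≈ 115.00000.
(This is only a lower bound; the true E[α(G)] may be larger.)

E[α(G)] ≥ 115 ≈ 115.00000.


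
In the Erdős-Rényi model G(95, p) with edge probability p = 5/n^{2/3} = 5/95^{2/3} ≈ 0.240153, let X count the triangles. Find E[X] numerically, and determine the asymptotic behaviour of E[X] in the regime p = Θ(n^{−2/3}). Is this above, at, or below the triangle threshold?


Number of potential triangles: C(95, 3) = 138415.
Each occurs with probability p³ ≈ (0.240153)³ ≈ 1.38504155e-02.
By linearity: E[X] = C(95, 3)·p³ ≈ 138415 · 1.38504155e-02 ≈ 1917.105263.
Since α = 2/3 < 1, p = c/n^{2/3} ≫ 1/n is above the triangle threshold p ~ 1/n. Asymptotically E[X] ~ (c³/6)·n^{3(1−α)} = (5³/6)·n^{1} → ∞; triangles are abundant w.h.p.

E[X] ≈ 1917.105263; in regime p = Θ(1/n^{2/3}) E[X] diverges (above the triangle threshold p ~ 1/n).


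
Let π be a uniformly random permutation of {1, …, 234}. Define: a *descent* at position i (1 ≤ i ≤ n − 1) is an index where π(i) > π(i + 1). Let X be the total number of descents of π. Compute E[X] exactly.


Write X = Σ X_I over i = 1, …, 233, with X_I the indicator of one descent.
There are 233 indicators.
For each fixed i, the pair (π(i), π(i+1)) is a uniformly random ordered pair of distinct values from {1, …, 234}; by symmetry P[π(i) > π(i+1)] = 1/2.
By linearity: E[X] = 233 · (1/2) = (234 − 1) · (1/2) = 233/2 ≈ 116.5000.

E[X] = 233/2 = 116.5000.


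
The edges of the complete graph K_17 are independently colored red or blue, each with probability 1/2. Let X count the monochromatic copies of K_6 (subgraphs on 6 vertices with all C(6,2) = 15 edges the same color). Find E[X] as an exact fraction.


Let X = Σ_S X_S over the C(17, 6) = 12376 subsets S of size 6, where X_S = 1 if the K_6 on S is monochromatic.
For a fixed S, the K_6 on S has C(6, 2) = 15 edges. P[all 15 edges red] = (1/2)^15, and likewise for blue, so P[monochromatic] = 2·(1/2)^15 = 2^{1 − 15} = 1/16384.
By linearity of expectation: E[X] = C(17, 6) · 2^{1 − 15} = 12376 · 1/16384 = 1547/2048.
Numerically: E[X] ≈ 0.755371.

E[X] = C(17,6)·2^(1−C(6,2)) = 1547/2048 ≈ 0.755371.


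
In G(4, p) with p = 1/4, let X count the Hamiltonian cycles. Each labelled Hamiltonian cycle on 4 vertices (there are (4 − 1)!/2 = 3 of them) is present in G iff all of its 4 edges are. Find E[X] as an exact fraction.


K_4 has (4 − 1)!/2 = 3 labelled Hamiltonian cycles.
For each such Hamiltonian cycle H, let X_H = 1 if all 4 edges of H are present in G. Then P[X_H = 1] = p^{4} = (1/4)^{4} = 1/256.
By linearity: E[X] = Σ_H E[X_H] = 3 · p^{4} = 3 · 1/256 = 3/256.
Numerically: E[X] ≈ 0.0117188.

E[X] = 3 · (1/4)^{4} = 3/256 ≈ 0.0117188.


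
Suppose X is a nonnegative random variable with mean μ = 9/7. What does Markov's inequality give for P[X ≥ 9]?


μ = E[X] = 9/7, a = 9.
Markov: P[X ≥ 9] ≤ μ/a = (9/7)/9 = 1/7.
Numerically: ≈ 0.142857.
(Since a = 9 > μ = 1.285714, the bound 1/7 is < 1 and informative.)

P[X ≥ 9] ≤ 1/7 ≈ 0.142857.


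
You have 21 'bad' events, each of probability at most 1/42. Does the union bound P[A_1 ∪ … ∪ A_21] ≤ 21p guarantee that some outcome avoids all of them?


Union bound: P[∪_{i=1}^{21} A_i] ≤ Σ_i P[A_i] ≤ 21·p = 21·(1/42) = 1/2.
Numerically: 1/2 ≈ 0.500000.
Is 1/2 < 1? YES.
Since P[∪ A_i] ≤ 1/2 < 1, the complement has P[∩ A_i^c] ≥ 1 − 1/2 = 1/2 > 0, so some outcome avoids every A_i.

21·p = 1/2 ≈ 0.500000; existence CERTIFIED by the union bound.


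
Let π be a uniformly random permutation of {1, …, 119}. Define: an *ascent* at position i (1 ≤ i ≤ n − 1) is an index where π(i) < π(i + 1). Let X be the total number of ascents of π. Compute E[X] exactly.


Write X = Σ X_I over i = 1, …, 118, with X_I the indicator of one ascent.
There are 118 indicators.
For each fixed i, the pair (π(i), π(i+1)) is a uniformly random ordered pair of distinct values from {1, …, 119}; by symmetry P[π(i) < π(i+1)] = 1/2.
By linearity: E[X] = 118 · (1/2) = (119 − 1) · (1/2) = 59 ≈ 59.000.

E[X] = 59 = 59.000.


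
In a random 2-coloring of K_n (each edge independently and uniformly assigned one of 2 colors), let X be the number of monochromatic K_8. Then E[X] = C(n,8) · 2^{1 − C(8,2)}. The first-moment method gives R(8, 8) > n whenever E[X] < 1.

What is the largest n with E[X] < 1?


We need C(n, 8) · 2^{1 − 28} < 1, i.e. C(n, 8) < 2^{28 − 1} = 134217728.
Check values of n near the boundary:
  n = 41: C(41, 8) = 95548245; 95548245 < 134217728? YES
  n = 42: C(42, 8) = 118030185; 118030185 < 134217728? YES
  n = 43: C(43, 8) = 145008513; 145008513 < 134217728? NO
The largest n with C(n, 8) < 134217728 is n = 42 (where E[X] = 118030185/134217728 ≈ 0.87939). Hence R(8, 8) > 42, i.e. R(8, 8) ≥ 43.

Largest n = 42; hence R(8, 8) > 42.


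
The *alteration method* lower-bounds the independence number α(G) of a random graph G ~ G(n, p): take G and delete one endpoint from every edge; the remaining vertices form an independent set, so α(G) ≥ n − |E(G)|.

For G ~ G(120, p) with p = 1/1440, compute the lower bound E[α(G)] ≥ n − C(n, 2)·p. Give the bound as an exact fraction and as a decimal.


E[|E(G)|] = C(120, 2)·p = 7140 · (1/1440) = 119/24.
E[α(G)] ≥ n − E[|E(G)|] = 120 − 119/24 = 2761/24.
Numerically: ≈ 115.04167.
(This is only a lower bound; the true E[α(G)] may be larger.)

E[α(G)] ≥ 2761/24 ≈ 115.04167.


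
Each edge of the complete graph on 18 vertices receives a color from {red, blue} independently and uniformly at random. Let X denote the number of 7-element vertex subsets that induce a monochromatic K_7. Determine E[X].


Let X = Σ_S X_S over the C(18, 7) = 31824 subsets S of size 7, where X_S = 1 if the K_7 on S is monochromatic.
For a fixed S, the K_7 on S has C(7, 2) = 21 edges. P[all 21 edges red] = (1/2)^21, and likewise for blue, so P[monochromatic] = 2·(1/2)^21 = 2^{1 − 21} = 1/1048576.
By linearity: E[X] = C(18, 7) · 2^{1 − 21} = 31824 · 1/1048576 = 1989/65536.
Numerically: E[X] ≈ 0.030350.

E[X] = C(18,7)·2^(1−C(7,2)) = 1989/65536 ≈ 0.030350.


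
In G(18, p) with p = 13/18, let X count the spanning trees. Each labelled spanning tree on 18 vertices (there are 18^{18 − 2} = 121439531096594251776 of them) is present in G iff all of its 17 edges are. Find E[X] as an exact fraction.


K_18 has 18^{18 − 2} = 121439531096594251776 labelled spanning trees.
For each such spanning tree H, let X_H = 1 if all 17 edges of H are present in G. Then P[X_H = 1] = p^{17} = (13/18)^{17} = 8650415919381337933/2185911559738696531968.
By linearity of expectation: E[X] = Σ_H E[X_H] = 121439531096594251776 · p^{17} = 121439531096594251776 · 8650415919381337933/2185911559738696531968 = 8650415919381337933/18.
Numerically: E[X] ≈ 4.8058e+17.

E[X] = 121439531096594251776 · (13/18)^{17} = 8650415919381337933/18 ≈ 4.8058e+17.


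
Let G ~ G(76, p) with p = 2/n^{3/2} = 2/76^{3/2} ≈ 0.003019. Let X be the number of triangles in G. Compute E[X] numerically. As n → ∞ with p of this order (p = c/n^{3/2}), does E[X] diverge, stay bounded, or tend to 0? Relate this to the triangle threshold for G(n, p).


Number of potential triangles: C(76, 3) = 70300.
Each occurs with probability p³ ≈ (0.003019)³ ≈ 2.750609e-08.
By linearity: E[X] = C(76, 3)·p³ ≈ 70300 · 2.750609e-08 ≈ 0.0019.
Since α = 3/2 > 1, p = c/n^{3/2} = o(1/n) is below the triangle threshold p ~ 1/n. Asymptotically E[X] ~ (c³/6)·n^{3(1−α)} = (2³/6)·n^{-1.5} → 0, so by Markov's inequality G has no triangles w.h.p.

E[X] ≈ 0.0019; in regime p = Θ(1/n^{3/2}) E[X] tends to 0 (below the triangle threshold p ~ 1/n).


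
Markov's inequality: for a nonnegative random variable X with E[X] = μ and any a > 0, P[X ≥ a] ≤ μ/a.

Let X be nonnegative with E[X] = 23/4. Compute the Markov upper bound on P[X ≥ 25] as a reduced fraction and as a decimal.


μ = E[X] = 23/4, a = 25.
Markov: P[X ≥ 25] ≤ μ/a = (23/4)/25 = 23/100.
Numerically: ≈ 0.23000.
(Since a = 25 > μ = 5.75000, the bound 23/100 is < 1 and informative.)

P[X ≥ 25] ≤ 23/100 ≈ 0.23000.


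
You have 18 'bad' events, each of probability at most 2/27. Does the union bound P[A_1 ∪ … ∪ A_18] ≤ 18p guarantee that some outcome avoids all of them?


Union bound: P[∪_{i=1}^{18} A_i] ≤ Σ_i P[A_i] ≤ 18·p = 18·(2/27) = 4/3.
Numerically: 4/3 ≈ 1.333.
Is 4/3 < 1? NO.
Since the bound 4/3 is ≥ 1, the union bound is uninformative here; it does NOT by itself certify existence.

18·p = 4/3 ≈ 1.333; existence NOT certified by the union bound.


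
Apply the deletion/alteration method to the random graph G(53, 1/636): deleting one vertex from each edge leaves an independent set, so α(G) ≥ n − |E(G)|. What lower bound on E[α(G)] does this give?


E[|E(G)|] = C(53, 2)·p = 1378 · (1/636) = 13/6.
E[α(G)] ≥ n − E[|E(G)|] = 53 − 13/6 = 305/6.
Numerically: ≈ 50.83333.
(This is only a lower bound; the true E[α(G)] may be larger.)

E[α(G)] ≥ 305/6 ≈ 50.83333.


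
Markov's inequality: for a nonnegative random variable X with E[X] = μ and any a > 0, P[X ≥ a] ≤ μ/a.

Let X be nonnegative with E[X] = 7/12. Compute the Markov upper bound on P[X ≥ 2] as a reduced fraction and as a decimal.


μ = E[X] = 7/12, a = 2.
Markov: P[X ≥ 2] ≤ μ/a = (7/12)/2 = 7/24.
Numerically: ≈ 0.292.
(Since a = 2 > μ = 0.583, the bound 7/24 is < 1 and informative.)

P[X ≥ 2] ≤ 7/24 ≈ 0.292.


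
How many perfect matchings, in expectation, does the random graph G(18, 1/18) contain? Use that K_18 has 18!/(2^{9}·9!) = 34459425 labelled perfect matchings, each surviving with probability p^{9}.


K_18 has 18!/(2^{9}·9!) = 34459425 labelled perfect matchings.
For each such perfect matching H, let X_H = 1 if all 9 edges of H are present in G. Then P[X_H = 1] = p^{9} = (1/18)^{9} = 1/198359290368.
Summing the indicators: E[X] = Σ_H E[X_H] = 34459425 · p^{9} = 34459425 · 1/198359290368 = 425425/2448880128.
Numerically: E[X] ≈ 0.00017372.

E[X] = 34459425 · (1/18)^{9} = 425425/2448880128 ≈ 0.00017372.


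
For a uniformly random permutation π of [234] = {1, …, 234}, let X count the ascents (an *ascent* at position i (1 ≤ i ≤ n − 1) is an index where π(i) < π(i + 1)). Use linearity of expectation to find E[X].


Write X = Σ X_I over i = 1, …, 233, with X_I the indicator of one ascent.
There are 233 indicators.
For each fixed i, the pair (π(i), π(i+1)) is a uniformly random ordered pair of distinct values from {1, …, 234}; by symmetry P[π(i) < π(i+1)] = 1/2.
By linearity: E[X] = 233 · (1/2) = (234 − 1) · (1/2) = 233/2 ≈ 116.5000.

E[X] = 233/2 = 116.5000.


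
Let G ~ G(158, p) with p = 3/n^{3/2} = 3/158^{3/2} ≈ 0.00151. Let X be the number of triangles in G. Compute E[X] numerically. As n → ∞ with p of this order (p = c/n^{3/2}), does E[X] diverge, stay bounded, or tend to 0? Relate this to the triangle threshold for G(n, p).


Number of potential triangles: C(158, 3) = 644956.
Each occurs with probability p³ ≈ (0.00151)³ ≈ 3.44673e-09.
By linearity: E[X] = C(158, 3)·p³ ≈ 644956 · 3.44673e-09 ≈ 0.002.
Since α = 3/2 > 1, p = c/n^{3/2} = o(1/n) is below the triangle threshold p ~ 1/n. Asymptotically E[X] ~ (c³/6)·n^{3(1−α)} = (3³/6)·n^{-1.5} → 0, so by Markov's inequality G has no triangles w.h.p.

E[X] ≈ 0.002; in regime p = Θ(1/n^{3/2}) E[X] tends to 0 (below the triangle threshold p ~ 1/n).


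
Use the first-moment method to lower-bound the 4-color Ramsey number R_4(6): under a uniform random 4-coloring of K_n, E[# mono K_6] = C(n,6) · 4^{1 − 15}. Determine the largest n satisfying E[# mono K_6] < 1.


We need C(n, 6) · 4^{1 − 15} < 1, i.e. C(n, 6) < 4^{15 − 1} = 268435456.
Check values of n near the boundary:
  n = 72: C(72, 6) = 156238908; 156238908 < 268435456? YES
  n = 73: C(73, 6) = 170230452; 170230452 < 268435456? YES
  n = 74: C(74, 6) = 185250786; 185250786 < 268435456? YES
  n = 75: C(75, 6) = 201359550; 201359550 < 268435456? YES
  n = 76: C(76, 6) = 218618940; 218618940 < 268435456? YES
  n = 77: C(77, 6) = 237093780; 237093780 < 268435456? YES
  n = 78: C(78, 6) = 256851595; 256851595 < 268435456? YES
  n = 79: C(79, 6) = 277962685; 277962685 < 268435456? NO
  n = 80: C(80, 6) = 300500200; 300500200 < 268435456? NO
The largest n with C(n, 6) < 268435456 is n = 78 (where E[X] = 256851595/268435456 ≈ 0.9568468). Hence R_4(6) > 78, i.e. R_4(6) ≥ 79.

Largest n = 78; hence R_4(6) > 78.


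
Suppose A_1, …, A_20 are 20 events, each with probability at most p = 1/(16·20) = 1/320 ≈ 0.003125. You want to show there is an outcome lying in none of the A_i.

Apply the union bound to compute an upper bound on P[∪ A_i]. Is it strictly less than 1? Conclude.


Union bound: P[∪_{i=1}^{20} A_i] ≤ Σ_i P[A_i] ≤ 20·p = 20·(1/320) = 1/16.
Numerically: 1/16 ≈ 0.062500.
Is 1/16 < 1? YES.
Since P[∪ A_i] ≤ 1/16 < 1, the complement has P[∩ A_i^c] ≥ 1 − 1/16 = 15/16 > 0, so some outcome avoids every A_i.

20·p = 1/16 ≈ 0.062500; existence CERTIFIED by the union bound.


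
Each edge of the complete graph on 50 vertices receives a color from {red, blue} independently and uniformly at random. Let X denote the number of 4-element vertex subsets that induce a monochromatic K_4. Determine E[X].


Let X = Σ_S X_S over the C(50, 4) = 230300 subsets S of size 4, where X_S = 1 if the K_4 on S is monochromatic.
For a fixed S, the K_4 on S has C(4, 2) = 6 edges. P[all 6 edges red] = (1/2)^6, and likewise for blue, so P[monochromatic] = 2·(1/2)^6 = 2^{1 − 6} = 1/32.
Summing: E[X] = C(50, 4) · 2^{1 − 6} = 230300 · 1/32 = 57575/8.
Numerically: E[X] ≈ 7196.87500.

E[X] = C(50,4)·2^(1−C(4,2)) = 57575/8 ≈ 7196.87500.


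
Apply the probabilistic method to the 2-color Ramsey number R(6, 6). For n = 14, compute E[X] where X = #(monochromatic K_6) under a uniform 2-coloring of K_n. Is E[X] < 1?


E[X] = C(14, 6) · 2^{1 − 15} = 3003 · 2^{−14} = 3003/16384.
As a reduced fraction: E[X] = 3003/16384 ≈ 0.1832886.
Is E[X] < 1? YES.
Since E[X] < 1, there exists a 2-coloring of K_{14} with no monochromatic K_6; hence R(6, 6) > 14.

E[X] = 3003/16384 ≈ 0.1832886; E[X] < 1, so R(6, 6) > 14.


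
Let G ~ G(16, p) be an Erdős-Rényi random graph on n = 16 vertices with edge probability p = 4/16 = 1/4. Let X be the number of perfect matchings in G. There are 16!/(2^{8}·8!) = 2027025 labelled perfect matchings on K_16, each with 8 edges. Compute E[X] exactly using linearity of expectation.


K_16 has 16!/(2^{8}·8!) = 2027025 labelled perfect matchings.
For each such perfect matching H, let X_H = 1 if all 8 edges of H are present in G. Then P[X_H = 1] = p^{8} = (1/4)^{8} = 1/65536.
By linearity: E[X] = Σ_H E[X_H] = 2027025 · p^{8} = 2027025 · 1/65536 = 2027025/65536.
Numerically: E[X] ≈ 30.93.

E[X] = 2027025 · (1/4)^{8} = 2027025/65536 ≈ 30.93.


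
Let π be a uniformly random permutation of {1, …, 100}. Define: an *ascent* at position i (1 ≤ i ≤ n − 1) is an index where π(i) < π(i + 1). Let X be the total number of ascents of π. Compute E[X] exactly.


Write X = Σ X_I over i = 1, …, 99, with X_I the indicator of one ascent.
There are 99 indicators.
For each fixed i, the pair (π(i), π(i+1)) is a uniformly random ordered pair of distinct values from {1, …, 100}; by symmetry P[π(i) < π(i+1)] = 1/2.
By linearity: E[X] = 99 · (1/2) = (100 − 1) · (1/2) = 99/2 ≈ 49.50000.

E[X] = 99/2 = 49.50000.


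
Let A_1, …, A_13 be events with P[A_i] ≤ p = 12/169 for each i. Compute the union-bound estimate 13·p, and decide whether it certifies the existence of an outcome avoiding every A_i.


Union bound: P[∪_{i=1}^{13} A_i] ≤ Σ_i P[A_i] ≤ 13·p = 13·(12/169) = 12/13.
Numerically: 12/13 ≈ 0.9230769.
Is 12/13 < 1? YES.
Since P[∪ A_i] ≤ 12/13 < 1, the complement has P[∩ A_i^c] ≥ 1 − 12/13 = 1/13 > 0, so some outcome avoids every A_i.

13·p = 12/13 ≈ 0.9230769; existence CERTIFIED by the union bound.
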